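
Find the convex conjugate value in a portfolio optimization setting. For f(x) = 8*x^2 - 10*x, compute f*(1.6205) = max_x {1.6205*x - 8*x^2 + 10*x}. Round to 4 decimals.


f*(y) = sup_x {y*x - a*x^2 - b*x} = sup_x {(y-b)*x - a*x^2}
FOC: (y - b) - 2a*x = 0 => x* = (y - b)/(2a)
x* = (1.6205 + 10)/(2*8) = 0.7263
f*(1.6205) = (y-b)^2/(4a) = (1.6205 + 10)^2/(4*8)
= 135.036/32 = 4.2199


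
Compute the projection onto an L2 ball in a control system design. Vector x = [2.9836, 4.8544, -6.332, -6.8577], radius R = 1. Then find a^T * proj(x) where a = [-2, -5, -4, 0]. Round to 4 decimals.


Step 1: Compute ||x|| (intermediates to 6 decimals).
||x|| = sqrt(2.9836^2 + 4.8544^2 + (-6.332)^2 + (-6.8577)^2) = 10.935691
Step 2: Project.
Since ||x|| > R, scale = R/||x|| = 1/10.935691 = 0.091444, proj(x) = scale * x
proj(x) = [0.272832, 0.443906, -0.579023, -0.627096]
Step 3: Dot product.
a^T * proj(x) = -2*0.272832 - 5*0.443906 - 4*(-0.579023) + 0*(-0.627096) = -0.4491


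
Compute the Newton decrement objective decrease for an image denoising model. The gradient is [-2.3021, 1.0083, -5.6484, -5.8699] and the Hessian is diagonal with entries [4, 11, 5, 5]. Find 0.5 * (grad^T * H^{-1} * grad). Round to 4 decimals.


Step 1: H is diagonal, so H^(-1) * g = [-0.5755, 0.0917, -1.1297, -1.174].
Step 2: g^T H^(-1) g = sum_i g_i^2 / H_ii
  = (-2.3021)^2/4 + (1.0083)^2/11 + (-5.6484)^2/5 + (-5.8699)^2/5
  = 1.3249 + 0.0924 + 6.3809 + 6.8911 = 14.6894
Step 3: Objective decrease = 0.5 * g^T H^(-1) g = 7.3447


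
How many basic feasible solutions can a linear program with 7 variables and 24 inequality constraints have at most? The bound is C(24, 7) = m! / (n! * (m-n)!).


Each vertex corresponds to some choice of n active constraints out of m, so the number of vertices is at most C(m, n) = m! / (n!(m-n)!).
m = 24, n = 7
Numerator: 24 * 23 * 22 * 21 * 20 * 19 * 18
Denominator: 7! = 5040
C(24, 7) = 346104


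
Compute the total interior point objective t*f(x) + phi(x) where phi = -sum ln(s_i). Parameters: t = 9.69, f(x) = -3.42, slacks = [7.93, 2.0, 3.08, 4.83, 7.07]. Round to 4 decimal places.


Step 1: Compute log-barrier.
ln values: [2.0707, 0.6931, 1.1249, 1.5748, 1.9559]
phi = -(2.0707 + 0.6931 + 1.1249 + 1.5748 + 1.9559) = -7.4194
Step 2: Compute augmented objective.
t*f(x) = 9.69*-3.42 = -33.1398
Total = -33.1398 - 7.4194 = -40.5592


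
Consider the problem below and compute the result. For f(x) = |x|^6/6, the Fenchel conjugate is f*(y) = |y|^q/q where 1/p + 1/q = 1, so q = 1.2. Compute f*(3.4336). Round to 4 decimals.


The conjugate exponent q satisfies 1/p + 1/q = 1.
p = 6, so q = 6/(6 - 1) = 1.2
|y|^q = 3.4336^1.2 = 4.3944
f*(3.4336) = 4.3944 / 1.2 = 3.662


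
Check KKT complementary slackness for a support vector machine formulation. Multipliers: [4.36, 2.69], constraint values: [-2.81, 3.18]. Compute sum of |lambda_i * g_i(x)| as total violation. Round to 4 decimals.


KKT complementary slackness check:
lambda_1 * g_1 = 4.36 * -2.81 = -12.2516
lambda_2 * g_2 = 2.69 * 3.18 = 8.5542
Total violation = 12.2516 + 8.5542 = 20.8058


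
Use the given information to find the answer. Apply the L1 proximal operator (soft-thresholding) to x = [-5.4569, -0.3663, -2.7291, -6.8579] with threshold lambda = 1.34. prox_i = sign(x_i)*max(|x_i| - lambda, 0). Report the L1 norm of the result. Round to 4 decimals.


Soft-thresholding with lambda = 1.34:
prox(-5.4569) = sign(-5.4569)*max(|-5.4569| - 1.34, 0) = -4.1169
prox(-0.3663) = sign(-0.3663)*max(|-0.3663| - 1.34, 0) = 0.0
prox(-2.7291) = sign(-2.7291)*max(|-2.7291| - 1.34, 0) = -1.3891
prox(-6.8579) = sign(-6.8579)*max(|-6.8579| - 1.34, 0) = -5.5179
prox(x) = [-4.1169, 0.0, -1.3891, -5.5179]
||prox(x)||_1 = 4.1169 + 0.0 + 1.3891 + 5.5179 = 11.0239


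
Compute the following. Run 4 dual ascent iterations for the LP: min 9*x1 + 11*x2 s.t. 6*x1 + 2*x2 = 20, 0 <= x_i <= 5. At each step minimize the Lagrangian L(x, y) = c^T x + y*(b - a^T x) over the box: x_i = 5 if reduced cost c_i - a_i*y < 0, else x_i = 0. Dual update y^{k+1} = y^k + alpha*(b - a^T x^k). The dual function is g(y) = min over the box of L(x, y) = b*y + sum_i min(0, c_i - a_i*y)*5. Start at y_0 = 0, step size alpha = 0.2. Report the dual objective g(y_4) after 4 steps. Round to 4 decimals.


Dual ascent for LP: min 9*x1 + 11*x2, 6*x1 + 2*x2 = 20, 0 <= x_i <= 5
Step 1: y^k = 0.0, reduced costs: (9.0, 11.0)
  x^k = (0.0, 0.0), subgradient = b - a^T x = 20.0
  y^{k+1} = 0.0 + 0.2*20.0 = 4.0
Step 2: y^k = 4.0, reduced costs: (-15.0, 3.0)
  x^k = (5.0, 0.0), subgradient = b - a^T x = -10.0
  y^{k+1} = 4.0 + 0.2*-10.0 = 2.0
Step 3: y^k = 2.0, reduced costs: (-3.0, 7.0)
  x^k = (5.0, 0.0), subgradient = b - a^T x = -10.0
  y^{k+1} = 2.0 + 0.2*-10.0 = 0.0
Step 4: y^k = 0.0, reduced costs: (9.0, 11.0)
  x^k = (0.0, 0.0), subgradient = b - a^T x = 20.0
  y^{k+1} = 0.0 + 0.2*20.0 = 4.0
Dual objective at y_4 = 4.0: reduced costs (-15.0, 3.0), box minimizer x = (5.0, 0.0)
g(y_4) = b*y + (c1 - a1*y)*x1 + (c2 - a2*y)*x2 = 20*4.0 + (-15.0)*5.0 + 3.0*0.0 = 80.0 - 75.0 + 0.0 = 5.0


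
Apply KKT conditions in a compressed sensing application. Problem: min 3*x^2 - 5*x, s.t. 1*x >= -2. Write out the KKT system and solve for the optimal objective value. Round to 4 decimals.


Step 1: Try lambda = 0 (constraint inactive).
Stationarity: 2*3*x - 5 = 0
x* = 5/(2*3) = 5/6 = 0.8333 (rounded; the exact value 5/6 is used below)
Check constraint: 1*0.8333 = 0.8333 >= -2 -- satisfied.
Step 2: Compute optimal value.
f(x*) = 3*(5/6)^2 - 5*(5/6) = -2.0833


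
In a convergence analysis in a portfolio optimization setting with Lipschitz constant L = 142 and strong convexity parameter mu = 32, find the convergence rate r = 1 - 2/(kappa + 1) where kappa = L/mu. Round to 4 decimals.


Step 1: Compute the condition number.
kappa = L/mu = 142/32 = 4.4375
Step 2: Compute the convergence rate.
r = 1 - 2/(kappa + 1) = 1 - 2*mu/(L + mu) = (L - mu)/(L + mu) = 110/174 = 0.6322


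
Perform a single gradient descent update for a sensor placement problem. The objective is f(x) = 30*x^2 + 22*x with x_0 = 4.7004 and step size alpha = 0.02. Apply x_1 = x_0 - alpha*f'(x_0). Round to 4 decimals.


We compute the gradient at x_0 and apply the update.
f'(x) = 60*x + 22
f'(4.7004) = 60*4.7004 + 22 = 304.024
x_1 = 4.7004 - 0.02*304.024 = -1.3801


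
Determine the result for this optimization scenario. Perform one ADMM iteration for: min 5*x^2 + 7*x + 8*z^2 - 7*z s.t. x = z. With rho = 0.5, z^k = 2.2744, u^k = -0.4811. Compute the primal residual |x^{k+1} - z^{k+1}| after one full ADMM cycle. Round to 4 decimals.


ADMM iteration with rho = 0.5, z^k = 2.2744, u^k = -0.4811
Step 1: x-update.
Minimize 5*x^2 + 7*x + (0.5/2)*(x - 2.2744 - 0.4811)^2
FOC: (2*5 + 0.5)*x = -7 + 0.5*(2.2744 + 0.4811)
x^{k+1} = -0.5355
Step 2: z-update.
Minimize 8*z^2 - 7*z + (0.5/2)*(-0.5355 - z - 0.4811)^2
FOC: (2*8 + 0.5)*z = 7 + 0.5*(-0.5355 - 0.4811)
z^{k+1} = 0.3934
Step 3: u-update.
u^{k+1} = -0.4811 - 0.5355 - 0.3934 = -1.41
Step 4: Primal residual = |-0.5355 - 0.3934| = 0.9289


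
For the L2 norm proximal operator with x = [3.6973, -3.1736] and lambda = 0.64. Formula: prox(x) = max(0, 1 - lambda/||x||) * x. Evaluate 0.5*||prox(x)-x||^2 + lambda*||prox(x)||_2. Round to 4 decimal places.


Step 1: Compute ||x||.
||x|| = 4.8726
Step 2: Compute scaling factor.
scale = max(0, 1 - 0.64/4.8726) = 0.8687
Step 3: prox(x) = [3.2117, -2.7568]
||prox(x)|| = 4.2326
Step 4: Proximal objective.
0.5*||prox-x||^2 = 0.2048
lambda*||prox|| = 2.7089
Total = 2.9136


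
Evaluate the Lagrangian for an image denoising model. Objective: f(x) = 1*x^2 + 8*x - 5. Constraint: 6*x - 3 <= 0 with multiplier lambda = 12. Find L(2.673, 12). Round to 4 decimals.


Step 1: Evaluate f(x).
f(2.673) = 1*2.673^2 + 8*2.673 - 5 = 23.5289
Step 2: Evaluate g(x).
g(2.673) = 6*2.673 - 3 = 13.038
Step 3: Compute Lagrangian.
L = 23.5289 + 12*13.038 = 179.9849


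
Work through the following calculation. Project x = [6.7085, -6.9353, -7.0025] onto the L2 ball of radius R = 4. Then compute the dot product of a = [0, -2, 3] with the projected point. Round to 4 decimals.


Step 1: Compute ||x|| (intermediates to 6 decimals).
||x|| = sqrt(6.7085^2 + (-6.9353)^2 + (-7.0025)^2) = 11.922138
Step 2: Project.
Since ||x|| > R, scale = R/||x|| = 4/11.922138 = 0.33551, proj(x) = scale * x
proj(x) = [2.250769, -2.326863, -2.349409]
Step 3: Dot product.
a^T * proj(x) = 0*2.250769 - 2*(-2.326863) + 3*(-2.349409) = -2.3945


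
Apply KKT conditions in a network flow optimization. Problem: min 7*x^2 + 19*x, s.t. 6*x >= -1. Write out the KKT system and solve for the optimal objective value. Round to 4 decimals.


Step 1: Try lambda = 0 (constraint inactive).
x_unc = -19/(2*7) = -1.3571
Check: 6*-1.3571 = -8.1426 < -1 -- violated!
Step 2: Constraint must be active: 6*x = -1
x* = -1/6 = -0.1667 (rounded; the exact value -1/6 is used below)
lambda = (2*7*(-1/6) + 19)/6 = 2.7778
Step 3: Compute optimal value.
f(x*) = 7*(-1/6)^2 + 19*(-1/6) = -2.9722


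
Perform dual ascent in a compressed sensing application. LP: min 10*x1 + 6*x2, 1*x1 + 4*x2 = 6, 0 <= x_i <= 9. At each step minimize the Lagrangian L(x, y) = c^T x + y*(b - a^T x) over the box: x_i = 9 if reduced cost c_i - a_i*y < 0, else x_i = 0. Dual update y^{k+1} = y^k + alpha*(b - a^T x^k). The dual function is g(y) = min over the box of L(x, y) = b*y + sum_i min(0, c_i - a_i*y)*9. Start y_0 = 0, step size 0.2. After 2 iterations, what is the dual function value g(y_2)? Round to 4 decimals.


Dual ascent for LP: min 10*x1 + 6*x2, 1*x1 + 4*x2 = 6, 0 <= x_i <= 9
Step 1: y^k = 0.0, reduced costs: (10.0, 6.0)
  x^k = (0.0, 0.0), subgradient = b - a^T x = 6.0
  y^{k+1} = 0.0 + 0.2*6.0 = 1.2
Step 2: y^k = 1.2, reduced costs: (8.8, 1.2)
  x^k = (0.0, 0.0), subgradient = b - a^T x = 6.0
  y^{k+1} = 1.2 + 0.2*6.0 = 2.4
Dual objective at y_2 = 2.4: reduced costs (7.6, -3.6), box minimizer x = (0.0, 9.0)
g(y_2) = b*y + (c1 - a1*y)*x1 + (c2 - a2*y)*x2 = 6*2.4 + 7.6*0.0 + (-3.6)*9.0 = 14.4 + 0.0 - 32.4 = -18.0


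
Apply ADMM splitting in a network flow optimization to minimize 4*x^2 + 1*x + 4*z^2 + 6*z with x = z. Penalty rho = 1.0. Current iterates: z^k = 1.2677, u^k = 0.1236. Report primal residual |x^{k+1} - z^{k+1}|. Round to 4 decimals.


ADMM iteration with rho = 1.0, z^k = 1.2677, u^k = 0.1236
Step 1: x-update.
Minimize 4*x^2 + 1*x + (1.0/2)*(x - 1.2677 + 0.1236)^2
FOC: (2*4 + 1.0)*x = -1 + 1.0*(1.2677 - 0.1236)
x^{k+1} = 0.016
Step 2: z-update.
Minimize 4*z^2 + 6*z + (1.0/2)*(0.016 - z + 0.1236)^2
FOC: (2*4 + 1.0)*z = -6 + 1.0*(0.016 + 0.1236)
z^{k+1} = -0.6512
Step 3: u-update.
u^{k+1} = 0.1236 + 0.016 + 0.6512 = 0.7908
Step 4: Primal residual = |0.016 + 0.6512| = 0.6672


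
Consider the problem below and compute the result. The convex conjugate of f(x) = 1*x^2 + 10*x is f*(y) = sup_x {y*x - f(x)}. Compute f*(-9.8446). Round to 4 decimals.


f*(y) = sup_x {y*x - a*x^2 - b*x} = sup_x {(y-b)*x - a*x^2}
FOC: (y - b) - 2a*x = 0 => x* = (y - b)/(2a)
x* = (-9.8446 - 10)/(2*1) = -9.9223
f*(-9.8446) = (y-b)^2/(4a) = (-9.8446 - 10)^2/(4*1)
= 393.8081/4 = 98.452


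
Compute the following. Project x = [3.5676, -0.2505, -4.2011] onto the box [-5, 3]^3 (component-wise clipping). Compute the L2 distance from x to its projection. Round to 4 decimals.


Project each component onto [-5, 3].
clip(3.5676) = 3.0, clip(-0.2505) = -0.2505, clip(-4.2011) = -4.2011
Projection = [3.0, -0.2505, -4.2011]
Squared diffs: [0.3222, 0.0, 0.0]
Distance = sqrt(0.3222) = 0.5676


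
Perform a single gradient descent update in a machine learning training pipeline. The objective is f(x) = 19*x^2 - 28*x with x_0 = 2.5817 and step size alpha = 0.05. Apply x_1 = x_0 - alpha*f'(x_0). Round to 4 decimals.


We compute the gradient at x_0 and apply the update.
f'(x) = 38*x - 28
f'(2.5817) = 38*2.5817 - 28 = 70.1046
x_1 = 2.5817 - 0.05*70.1046 = -0.9235


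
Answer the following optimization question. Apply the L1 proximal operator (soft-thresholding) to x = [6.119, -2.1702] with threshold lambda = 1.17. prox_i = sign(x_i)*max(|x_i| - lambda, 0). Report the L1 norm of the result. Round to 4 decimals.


Soft-thresholding with lambda = 1.17:
prox(6.119) = sign(6.119)*max(|6.119| - 1.17, 0) = 4.949
prox(-2.1702) = sign(-2.1702)*max(|-2.1702| - 1.17, 0) = -1.0002
prox(x) = [4.949, -1.0002]
||prox(x)||_1 = 4.949 + 1.0002 = 5.9492


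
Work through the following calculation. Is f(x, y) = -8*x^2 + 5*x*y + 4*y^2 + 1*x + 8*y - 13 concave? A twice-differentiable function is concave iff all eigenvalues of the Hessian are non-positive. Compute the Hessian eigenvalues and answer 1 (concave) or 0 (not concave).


The Hessian of f(x,y) = -8*x^2 + 5*x*y + 4*y^2 + 1*x + 8*y - 13 is:
H = [[-16, 5], [5, 8]]
Trace = -16 + 8 = -8
Determinant = -16*8 - (5)^2 = -153
Discriminant = (-8)^2 - 4*-153 = 676.0
Eigenvalues: lambda_1 = -17.0, lambda_2 = 9.0
The function is not concave.

0


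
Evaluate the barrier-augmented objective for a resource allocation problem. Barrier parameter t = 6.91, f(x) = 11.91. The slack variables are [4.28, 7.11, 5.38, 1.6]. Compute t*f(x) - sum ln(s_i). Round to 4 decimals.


Step 1: Compute log-barrier.
ln values: [1.454, 1.9615, 1.6827, 0.47]
phi = -(1.454 + 1.9615 + 1.6827 + 0.47) = -5.5681
Step 2: Compute augmented objective.
t*f(x) = 6.91*11.91 = 82.2981
Total = 82.2981 - 5.5681 = 76.73


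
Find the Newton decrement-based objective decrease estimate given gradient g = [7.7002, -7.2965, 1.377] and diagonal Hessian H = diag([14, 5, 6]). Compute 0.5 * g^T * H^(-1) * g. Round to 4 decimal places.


Step 1: H is diagonal, so H^(-1) * g = [0.55, -1.4593, 0.2295].
Step 2: g^T H^(-1) g = sum_i g_i^2 / H_ii
  = (7.7002)^2/14 + (-7.2965)^2/5 + (1.377)^2/6
  = 4.2352 + 10.6478 + 0.316 = 15.199
Step 3: Objective decrease = 0.5 * g^T H^(-1) g = 7.5995


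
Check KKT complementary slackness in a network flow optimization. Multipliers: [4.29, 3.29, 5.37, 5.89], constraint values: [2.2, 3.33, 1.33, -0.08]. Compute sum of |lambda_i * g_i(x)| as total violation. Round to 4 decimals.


KKT complementary slackness check:
lambda_1 * g_1 = 4.29 * 2.2 = 9.438
lambda_2 * g_2 = 3.29 * 3.33 = 10.9557
lambda_3 * g_3 = 5.37 * 1.33 = 7.1421
lambda_4 * g_4 = 5.89 * -0.08 = -0.4712
Total violation = 9.438 + 10.9557 + 7.1421 + 0.4712 = 28.007


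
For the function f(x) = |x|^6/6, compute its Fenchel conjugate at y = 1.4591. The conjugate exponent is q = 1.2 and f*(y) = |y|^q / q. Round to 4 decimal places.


The conjugate exponent q satisfies 1/p + 1/q = 1.
p = 6, so q = 6/(6 - 1) = 1.2
|y|^q = 1.4591^1.2 = 1.5736
f*(1.4591) = 1.5736 / 1.2 = 1.3114


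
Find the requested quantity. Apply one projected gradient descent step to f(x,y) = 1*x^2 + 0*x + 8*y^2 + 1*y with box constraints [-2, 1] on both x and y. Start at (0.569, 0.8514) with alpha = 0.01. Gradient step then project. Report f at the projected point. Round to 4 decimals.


Step 1: Compute gradient at (0.569, 0.8514).
grad_x = 2*1*0.569 + 0 = 1.138
grad_y = 2*8*0.8514 + 1 = 14.6224
Step 2: Gradient step.
x_raw = 0.569 - 0.01*1.138 = 0.5576
y_raw = 0.8514 - 0.01*14.6224 = 0.7052
Step 3: Project onto [-2, 1].
x_proj = clip(0.5576) = 0.5576
y_proj = clip(0.7052) = 0.7052
Step 4: Evaluate f.
f(0.5576, 0.7052) = 4.9943


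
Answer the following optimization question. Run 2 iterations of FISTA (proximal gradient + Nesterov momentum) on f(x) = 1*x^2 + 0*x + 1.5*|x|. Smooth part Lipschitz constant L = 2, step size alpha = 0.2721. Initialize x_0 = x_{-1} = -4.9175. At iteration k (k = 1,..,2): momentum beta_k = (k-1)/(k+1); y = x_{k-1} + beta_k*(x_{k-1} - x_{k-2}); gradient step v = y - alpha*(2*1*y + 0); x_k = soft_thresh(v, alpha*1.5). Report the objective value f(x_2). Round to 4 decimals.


FISTA on f(x) = 1*x^2 + 0*x + 1.5*|x|
L = 2, alpha = 0.2721
Iteration 1: beta = 0.0, y = -4.9175 + 0.0*(-4.9175 + 4.9175) = -4.9175
  grad(y) = -9.835, v = y - alpha*grad = -2.2414
  prox(v) = soft_thresh(-2.2414, 0.4082) = -1.8332
Iteration 2: beta = 0.3333, y = -1.8332 + 0.3333*(-1.8332 + 4.9175) = -0.8052
  grad(y) = -1.6103, v = y - alpha*grad = -0.367
  prox(v) = soft_thresh(-0.367, 0.4082) = 0.0
f(x_2) = 1*0.0^2 + 0*0.0 + 1.5*|0.0| = 0.0


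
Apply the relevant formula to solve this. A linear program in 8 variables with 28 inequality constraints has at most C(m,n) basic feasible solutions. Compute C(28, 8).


Each vertex corresponds to some choice of n active constraints out of m, so the number of vertices is at most C(m, n) = m! / (n!(m-n)!).
m = 28, n = 8
Numerator: 28 * 27 * 26 * 25 * 24 * 23 * 22 * 21
Denominator: 8! = 40320
C(28, 8) = 3108105


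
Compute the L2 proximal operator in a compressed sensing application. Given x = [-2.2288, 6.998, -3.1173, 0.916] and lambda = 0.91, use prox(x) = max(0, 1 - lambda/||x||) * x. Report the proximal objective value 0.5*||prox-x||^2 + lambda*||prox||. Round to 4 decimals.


Step 1: Compute ||x||.
||x|| = 8.031
Step 2: Compute scaling factor.
scale = max(0, 1 - 0.91/8.031) = 0.8867
Step 3: prox(x) = [-1.9763, 6.205, -2.7641, 0.8122]
||prox(x)|| = 7.121
Step 4: Proximal objective.
0.5*||prox-x||^2 = 0.4141
lambda*||prox|| = 6.4801
Total = 6.8941


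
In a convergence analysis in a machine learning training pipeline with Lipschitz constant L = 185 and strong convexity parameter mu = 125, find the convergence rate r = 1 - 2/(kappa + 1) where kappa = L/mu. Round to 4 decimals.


Step 1: Compute the condition number.
kappa = L/mu = 185/125 = 1.48
Step 2: Compute the convergence rate.
r = 1 - 2/(kappa + 1) = 1 - 2*mu/(L + mu) = (L - mu)/(L + mu) = 60/310 = 0.1935


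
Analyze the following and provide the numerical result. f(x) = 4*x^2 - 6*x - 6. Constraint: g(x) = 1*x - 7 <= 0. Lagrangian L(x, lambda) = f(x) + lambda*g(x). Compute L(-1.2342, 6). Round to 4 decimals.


Step 1: Evaluate f(x).
f(-1.2342) = 4*(-1.2342)^2 - 6*(-1.2342) - 6 = 7.4982
Step 2: Evaluate g(x).
g(-1.2342) = 1*-1.2342 - 7 = -8.2342
Step 3: Compute Lagrangian.
L = 7.4982 + 6*-8.2342 = -41.907


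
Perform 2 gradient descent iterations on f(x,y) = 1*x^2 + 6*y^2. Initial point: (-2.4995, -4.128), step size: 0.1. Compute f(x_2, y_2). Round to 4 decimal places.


Gradient descent on f(x,y) = 1*x^2 + 6*y^2.
Starting point: (-2.4995, -4.128), alpha = 0.1
Step 1: grad_x = 2*1*-2.4995 = -4.999, grad_y = 2*6*-4.128 = -49.536
  x_1 = -2.4995 - 0.1*-4.999 = -1.9996
  y_1 = -4.128 - 0.1*-49.536 = 0.8256
Step 2: grad_x = 2*1*-1.9996 = -3.9992, grad_y = 2*6*0.8256 = 9.9072
  x_2 = -1.9996 - 0.1*-3.9992 = -1.5997
  y_2 = 0.8256 - 0.1*9.9072 = -0.1651
f(-1.5997, -0.1651) = 1*(-1.5997)^2 + 6*(-0.1651)^2 = 2.7226


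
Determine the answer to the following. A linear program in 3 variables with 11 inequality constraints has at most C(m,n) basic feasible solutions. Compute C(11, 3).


Each vertex corresponds to some choice of n active constraints out of m, so the number of vertices is at most C(m, n) = m! / (n!(m-n)!).
m = 11, n = 3
Numerator: 11 * 10 * 9
Denominator: 3! = 6
C(11, 3) = 165


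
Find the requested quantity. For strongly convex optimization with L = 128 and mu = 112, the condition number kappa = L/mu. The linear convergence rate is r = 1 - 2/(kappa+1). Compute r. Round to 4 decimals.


Step 1: Compute the condition number.
kappa = L/mu = 128/112 = 1.1429
Step 2: Compute the convergence rate.
r = 1 - 2/(kappa + 1) = 1 - 2*mu/(L + mu) = (L - mu)/(L + mu) = 16/240 = 0.0667


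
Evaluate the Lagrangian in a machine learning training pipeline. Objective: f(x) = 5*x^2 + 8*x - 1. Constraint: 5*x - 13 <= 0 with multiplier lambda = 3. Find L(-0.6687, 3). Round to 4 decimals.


Step 1: Evaluate f(x).
f(-0.6687) = 5*(-0.6687)^2 + 8*(-0.6687) - 1 = -4.1138
Step 2: Evaluate g(x).
g(-0.6687) = 5*-0.6687 - 13 = -16.3435
Step 3: Compute Lagrangian.
L = -4.1138 + 3*-16.3435 = -53.1443


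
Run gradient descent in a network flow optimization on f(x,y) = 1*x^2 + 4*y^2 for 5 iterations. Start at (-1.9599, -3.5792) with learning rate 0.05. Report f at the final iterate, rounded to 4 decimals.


Gradient descent on f(x,y) = 1*x^2 + 4*y^2.
Starting point: (-1.9599, -3.5792), alpha = 0.05
Step 1: grad_x = 2*1*-1.9599 = -3.9198, grad_y = 2*4*-3.5792 = -28.6336
  x_1 = -1.9599 - 0.05*-3.9198 = -1.7639
  y_1 = -3.5792 - 0.05*-28.6336 = -2.1475
Step 2: grad_x = 2*1*-1.7639 = -3.5278, grad_y = 2*4*-2.1475 = -17.1802
  x_2 = -1.7639 - 0.05*-3.5278 = -1.5875
  y_2 = -2.1475 - 0.05*-17.1802 = -1.2885
Step 3: grad_x = 2*1*-1.5875 = -3.175, grad_y = 2*4*-1.2885 = -10.3081
  x_3 = -1.5875 - 0.05*-3.175 = -1.4288
  y_3 = -1.2885 - 0.05*-10.3081 = -0.7731
Step 4: grad_x = 2*1*-1.4288 = -2.8575, grad_y = 2*4*-0.7731 = -6.1849
  x_4 = -1.4288 - 0.05*-2.8575 = -1.2859
  y_4 = -0.7731 - 0.05*-6.1849 = -0.4639
Step 5: grad_x = 2*1*-1.2859 = -2.5718, grad_y = 2*4*-0.4639 = -3.7109
  x_5 = -1.2859 - 0.05*-2.5718 = -1.1573
  y_5 = -0.4639 - 0.05*-3.7109 = -0.2783
f(-1.1573, -0.2783) = 1*(-1.1573)^2 + 4*(-0.2783)^2 = 1.6492


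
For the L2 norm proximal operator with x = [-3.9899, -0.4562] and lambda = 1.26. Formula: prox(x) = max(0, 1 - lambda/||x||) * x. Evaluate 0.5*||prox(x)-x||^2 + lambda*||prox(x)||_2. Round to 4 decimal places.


Step 1: Compute ||x||.
||x|| = 4.0159
Step 2: Compute scaling factor.
scale = max(0, 1 - 1.26/4.0159) = 0.6862
Step 3: prox(x) = [-2.7381, -0.3131]
||prox(x)|| = 2.7559
Step 4: Proximal objective.
0.5*||prox-x||^2 = 0.7938
lambda*||prox|| = 3.4724
Total = 4.2662


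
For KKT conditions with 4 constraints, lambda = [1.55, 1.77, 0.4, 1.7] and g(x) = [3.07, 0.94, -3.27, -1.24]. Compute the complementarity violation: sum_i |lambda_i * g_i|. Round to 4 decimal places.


KKT complementary slackness check:
lambda_1 * g_1 = 1.55 * 3.07 = 4.7585
lambda_2 * g_2 = 1.77 * 0.94 = 1.6638
lambda_3 * g_3 = 0.4 * -3.27 = -1.308
lambda_4 * g_4 = 1.7 * -1.24 = -2.108
Total violation = 4.7585 + 1.6638 + 1.308 + 2.108 = 9.8383


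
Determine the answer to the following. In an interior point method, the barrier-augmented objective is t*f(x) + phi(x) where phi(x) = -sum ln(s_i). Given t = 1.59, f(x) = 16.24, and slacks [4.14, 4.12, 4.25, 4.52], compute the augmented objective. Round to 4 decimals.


Step 1: Compute log-barrier.
ln values: [1.4207, 1.4159, 1.4469, 1.5085]
phi = -(1.4207 + 1.4159 + 1.4469 + 1.5085) = -5.792
Step 2: Compute augmented objective.
t*f(x) = 1.59*16.24 = 25.8216
Total = 25.8216 - 5.792 = 20.0296


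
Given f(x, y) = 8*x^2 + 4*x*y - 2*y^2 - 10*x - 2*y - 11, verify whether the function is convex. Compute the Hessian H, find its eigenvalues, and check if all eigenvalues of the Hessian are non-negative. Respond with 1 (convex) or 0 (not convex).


The Hessian of f(x,y) = 8*x^2 + 4*x*y - 2*y^2 - 10*x - 2*y - 11 is:
H = [[16, 4], [4, -4]]
Trace = 16 - 4 = 12
Determinant = 16*-4 - (4)^2 = -80
Discriminant = (12)^2 - 4*-80 = 464.0
Eigenvalues: lambda_1 = -4.7703, lambda_2 = 16.7703
The function is not convex.

0


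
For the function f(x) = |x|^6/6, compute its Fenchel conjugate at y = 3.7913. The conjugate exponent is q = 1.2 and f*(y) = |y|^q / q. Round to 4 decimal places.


The conjugate exponent q satisfies 1/p + 1/q = 1.
p = 6, so q = 6/(6 - 1) = 1.2
|y|^q = 3.7913^1.2 = 4.9493
f*(3.7913) = 4.9493 / 1.2 = 4.1244


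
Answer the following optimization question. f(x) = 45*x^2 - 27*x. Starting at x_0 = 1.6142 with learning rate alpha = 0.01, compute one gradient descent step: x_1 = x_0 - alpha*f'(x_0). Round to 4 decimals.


We compute the gradient at x_0 and apply the update.
f'(x) = 90*x - 27
f'(1.6142) = 90*1.6142 - 27 = 118.278
x_1 = 1.6142 - 0.01*118.278 = 0.4314


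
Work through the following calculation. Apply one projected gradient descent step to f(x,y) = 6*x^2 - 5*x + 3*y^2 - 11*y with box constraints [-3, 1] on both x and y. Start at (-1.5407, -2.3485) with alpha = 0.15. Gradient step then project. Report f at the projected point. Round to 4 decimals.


Step 1: Compute gradient at (-1.5407, -2.3485).
grad_x = 2*6*-1.5407 - 5 = -23.4884
grad_y = 2*3*-2.3485 - 11 = -25.091
Step 2: Gradient step.
x_raw = -1.5407 - 0.15*-23.4884 = 1.9826
y_raw = -2.3485 - 0.15*-25.091 = 1.4152
Step 3: Project onto [-3, 1].
x_proj = clip(1.9826) = 1.0
y_proj = clip(1.4152) = 1.0
Step 4: Evaluate f.
f(1.0, 1.0) = -7.0


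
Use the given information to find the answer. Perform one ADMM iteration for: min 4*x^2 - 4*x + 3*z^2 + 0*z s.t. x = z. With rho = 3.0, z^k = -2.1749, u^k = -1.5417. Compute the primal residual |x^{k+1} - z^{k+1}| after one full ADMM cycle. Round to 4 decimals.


ADMM iteration with rho = 3.0, z^k = -2.1749, u^k = -1.5417
Step 1: x-update.
Minimize 4*x^2 - 4*x + (3.0/2)*(x + 2.1749 - 1.5417)^2
FOC: (2*4 + 3.0)*x = 4 + 3.0*(-2.1749 + 1.5417)
x^{k+1} = 0.1909
Step 2: z-update.
Minimize 3*z^2 + 0*z + (3.0/2)*(0.1909 - z - 1.5417)^2
FOC: (2*3 + 3.0)*z = 0 + 3.0*(0.1909 - 1.5417)
z^{k+1} = -0.4503
Step 3: u-update.
u^{k+1} = -1.5417 + 0.1909 + 0.4503 = -0.9005
Step 4: Primal residual = |0.1909 + 0.4503| = 0.6412


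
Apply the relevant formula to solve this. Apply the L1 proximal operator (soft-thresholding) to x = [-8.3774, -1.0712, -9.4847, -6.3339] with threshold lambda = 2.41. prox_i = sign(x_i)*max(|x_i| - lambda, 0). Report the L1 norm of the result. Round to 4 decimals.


Soft-thresholding with lambda = 2.41:
prox(-8.3774) = sign(-8.3774)*max(|-8.3774| - 2.41, 0) = -5.9674
prox(-1.0712) = sign(-1.0712)*max(|-1.0712| - 2.41, 0) = 0.0
prox(-9.4847) = sign(-9.4847)*max(|-9.4847| - 2.41, 0) = -7.0747
prox(-6.3339) = sign(-6.3339)*max(|-6.3339| - 2.41, 0) = -3.9239
prox(x) = [-5.9674, 0.0, -7.0747, -3.9239]
||prox(x)||_1 = 5.9674 + 0.0 + 7.0747 + 3.9239 = 16.966


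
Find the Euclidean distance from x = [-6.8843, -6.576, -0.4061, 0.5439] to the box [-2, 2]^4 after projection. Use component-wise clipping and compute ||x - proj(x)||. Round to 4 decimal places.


Project each component onto [-2, 2].
clip(-6.8843) = -2.0, clip(-6.576) = -2.0, clip(-0.4061) = -0.4061, clip(0.5439) = 0.5439
Projection = [-2.0, -2.0, -0.4061, 0.5439]
Squared diffs: [23.8564, 20.9398, 0.0, 0.0]
Distance = sqrt(44.7962) = 6.693


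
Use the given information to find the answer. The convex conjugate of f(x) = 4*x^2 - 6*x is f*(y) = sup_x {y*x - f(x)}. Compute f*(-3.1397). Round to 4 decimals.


f*(y) = sup_x {y*x - a*x^2 - b*x} = sup_x {(y-b)*x - a*x^2}
FOC: (y - b) - 2a*x = 0 => x* = (y - b)/(2a)
x* = (-3.1397 + 6)/(2*4) = 0.3575
f*(-3.1397) = (y-b)^2/(4a) = (-3.1397 + 6)^2/(4*4)
= 8.1813/16 = 0.5113


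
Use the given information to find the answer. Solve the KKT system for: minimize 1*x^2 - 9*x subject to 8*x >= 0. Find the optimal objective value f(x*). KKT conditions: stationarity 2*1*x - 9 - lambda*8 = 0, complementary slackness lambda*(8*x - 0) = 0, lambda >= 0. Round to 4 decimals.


Step 1: Try lambda = 0 (constraint inactive).
Stationarity: 2*1*x - 9 = 0
x* = 9/(2*1) = 4.5
Check constraint: 8*4.5 = 36.0 >= 0 -- satisfied.
Step 2: Compute optimal value.
f(x*) = 1*4.5^2 - 9*4.5 = -20.25


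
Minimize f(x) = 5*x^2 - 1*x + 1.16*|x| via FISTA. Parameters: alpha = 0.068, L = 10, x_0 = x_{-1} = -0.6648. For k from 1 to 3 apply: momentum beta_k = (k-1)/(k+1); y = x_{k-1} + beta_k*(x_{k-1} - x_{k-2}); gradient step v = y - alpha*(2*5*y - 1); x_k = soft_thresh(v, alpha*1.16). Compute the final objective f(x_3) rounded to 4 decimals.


FISTA on f(x) = 5*x^2 - 1*x + 1.16*|x|
L = 10, alpha = 0.068
Iteration 1: beta = 0.0, y = -0.6648 + 0.0*(-0.6648 + 0.6648) = -0.6648
  grad(y) = -7.648, v = y - alpha*grad = -0.1447
  prox(v) = soft_thresh(-0.1447, 0.0789) = -0.0659
Iteration 2: beta = 0.3333, y = -0.0659 + 0.3333*(-0.0659 + 0.6648) = 0.1338
  grad(y) = 0.3379, v = y - alpha*grad = 0.1108
  prox(v) = soft_thresh(0.1108, 0.0789) = 0.0319
Iteration 3: beta = 0.5, y = 0.0319 + 0.5*(0.0319 + 0.0659) = 0.0808
  grad(y) = -0.1917, v = y - alpha*grad = 0.0939
  prox(v) = soft_thresh(0.0939, 0.0789) = 0.015
f(x_3) = 5*0.015^2 - 1*0.015 + 1.16*|0.015| = 0.0035


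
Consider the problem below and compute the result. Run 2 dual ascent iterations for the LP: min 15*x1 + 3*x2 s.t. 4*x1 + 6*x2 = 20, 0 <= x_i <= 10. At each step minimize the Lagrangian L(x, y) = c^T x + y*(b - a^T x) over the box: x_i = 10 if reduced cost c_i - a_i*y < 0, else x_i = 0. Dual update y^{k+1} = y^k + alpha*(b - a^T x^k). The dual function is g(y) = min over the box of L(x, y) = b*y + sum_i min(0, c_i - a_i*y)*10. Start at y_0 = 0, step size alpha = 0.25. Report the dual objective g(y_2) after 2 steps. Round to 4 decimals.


Dual ascent for LP: min 15*x1 + 3*x2, 4*x1 + 6*x2 = 20, 0 <= x_i <= 10
Step 1: y^k = 0.0, reduced costs: (15.0, 3.0)
  x^k = (0.0, 0.0), subgradient = b - a^T x = 20.0
  y^{k+1} = 0.0 + 0.25*20.0 = 5.0
Step 2: y^k = 5.0, reduced costs: (-5.0, -27.0)
  x^k = (10.0, 10.0), subgradient = b - a^T x = -80.0
  y^{k+1} = 5.0 + 0.25*-80.0 = -15.0
Dual objective at y_2 = -15.0: reduced costs (75.0, 93.0), box minimizer x = (0.0, 0.0)
g(y_2) = b*y + (c1 - a1*y)*x1 + (c2 - a2*y)*x2 = 20*(-15.0) + 75.0*0.0 + 93.0*0.0 = -300.0 + 0.0 + 0.0 = -300.0


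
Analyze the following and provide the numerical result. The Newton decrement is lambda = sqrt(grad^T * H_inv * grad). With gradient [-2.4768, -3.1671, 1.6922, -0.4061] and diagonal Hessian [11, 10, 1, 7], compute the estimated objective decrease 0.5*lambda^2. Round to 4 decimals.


Step 1: H is diagonal, so H^(-1) * g = [-0.2252, -0.3167, 1.6922, -0.058].
Step 2: g^T H^(-1) g = sum_i g_i^2 / H_ii
  = (-2.4768)^2/11 + (-3.1671)^2/10 + (1.6922)^2/1 + (-0.4061)^2/7
  = 0.5577 + 1.0031 + 2.8635 + 0.0236 = 4.4478
Step 3: Objective decrease = 0.5 * g^T H^(-1) g = 2.2239


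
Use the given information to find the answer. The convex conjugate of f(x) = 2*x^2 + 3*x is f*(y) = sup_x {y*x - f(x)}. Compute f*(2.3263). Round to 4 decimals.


f*(y) = sup_x {y*x - a*x^2 - b*x} = sup_x {(y-b)*x - a*x^2}
FOC: (y - b) - 2a*x = 0 => x* = (y - b)/(2a)
x* = (2.3263 - 3)/(2*2) = -0.1684
f*(2.3263) = (y-b)^2/(4a) = (2.3263 - 3)^2/(4*2)
= 0.4539/8 = 0.0567


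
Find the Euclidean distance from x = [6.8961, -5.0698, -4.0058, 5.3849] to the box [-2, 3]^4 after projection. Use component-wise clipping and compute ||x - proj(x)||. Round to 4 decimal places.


Project each component onto [-2, 3].
clip(6.8961) = 3.0, clip(-5.0698) = -2.0, clip(-4.0058) = -2.0, clip(5.3849) = 3.0
Projection = [3.0, -2.0, -2.0, 3.0]
Squared diffs: [15.1796, 9.4237, 4.0232, 5.6877]
Distance = sqrt(34.3142) = 5.8578


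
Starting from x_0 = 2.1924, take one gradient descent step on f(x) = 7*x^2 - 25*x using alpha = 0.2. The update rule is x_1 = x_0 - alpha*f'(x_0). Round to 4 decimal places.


We compute the gradient at x_0 and apply the update.
f'(x) = 14*x - 25
f'(2.1924) = 14*2.1924 - 25 = 5.6936
x_1 = 2.1924 - 0.2*5.6936 = 1.0537


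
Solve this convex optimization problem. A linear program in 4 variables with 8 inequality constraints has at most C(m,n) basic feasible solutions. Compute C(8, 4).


Each vertex corresponds to some choice of n active constraints out of m, so the number of vertices is at most C(m, n) = m! / (n!(m-n)!).
m = 8, n = 4
Numerator: 8 * 7 * 6 * 5
Denominator: 4! = 24
C(8, 4) = 70


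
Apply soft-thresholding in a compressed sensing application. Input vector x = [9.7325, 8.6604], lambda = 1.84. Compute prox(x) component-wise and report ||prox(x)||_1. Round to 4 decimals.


Soft-thresholding with lambda = 1.84:
prox(9.7325) = sign(9.7325)*max(|9.7325| - 1.84, 0) = 7.8925
prox(8.6604) = sign(8.6604)*max(|8.6604| - 1.84, 0) = 6.8204
prox(x) = [7.8925, 6.8204]
||prox(x)||_1 = 7.8925 + 6.8204 = 14.7129


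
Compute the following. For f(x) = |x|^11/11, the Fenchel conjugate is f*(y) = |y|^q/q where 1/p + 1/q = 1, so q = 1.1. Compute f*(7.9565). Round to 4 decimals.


The conjugate exponent q satisfies 1/p + 1/q = 1.
p = 11, so q = 11/(11 - 1) = 1.1
|y|^q = 7.9565^1.1 = 9.7903
f*(7.9565) = 9.7903 / 1.1 = 8.9002


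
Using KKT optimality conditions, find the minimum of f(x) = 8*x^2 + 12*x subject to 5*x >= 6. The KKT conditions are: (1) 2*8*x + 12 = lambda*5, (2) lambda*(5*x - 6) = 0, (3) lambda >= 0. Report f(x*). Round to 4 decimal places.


Step 1: Try lambda = 0 (constraint inactive).
x_unc = -12/(2*8) = -0.75
Check: 5*-0.75 = -3.75 < 6 -- violated!
Step 2: Constraint must be active: 5*x = 6
x* = 6/5 = 1.2
lambda = (2*8*1.2 + 12)/5 = 6.24
Step 3: Compute optimal value.
f(x*) = 8*1.2^2 + 12*1.2 = 25.92


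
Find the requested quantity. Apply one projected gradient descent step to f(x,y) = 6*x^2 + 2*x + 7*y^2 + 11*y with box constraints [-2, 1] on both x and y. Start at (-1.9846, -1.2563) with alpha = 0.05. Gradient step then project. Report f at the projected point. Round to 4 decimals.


Step 1: Compute gradient at (-1.9846, -1.2563).
grad_x = 2*6*-1.9846 + 2 = -21.8152
grad_y = 2*7*-1.2563 + 11 = -6.5882
Step 2: Gradient step.
x_raw = -1.9846 - 0.05*-21.8152 = -0.8938
y_raw = -1.2563 - 0.05*-6.5882 = -0.9269
Step 3: Project onto [-2, 1].
x_proj = clip(-0.8938) = -0.8938
y_proj = clip(-0.9269) = -0.9269
Step 4: Evaluate f.
f(-0.8938, -0.9269) = -1.1759


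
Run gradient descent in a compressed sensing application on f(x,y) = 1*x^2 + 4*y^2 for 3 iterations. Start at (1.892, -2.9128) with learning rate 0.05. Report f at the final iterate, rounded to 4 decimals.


Gradient descent on f(x,y) = 1*x^2 + 4*y^2.
Starting point: (1.892, -2.9128), alpha = 0.05
Step 1: grad_x = 2*1*1.892 = 3.784, grad_y = 2*4*-2.9128 = -23.3024
  x_1 = 1.892 - 0.05*3.784 = 1.7028
  y_1 = -2.9128 - 0.05*-23.3024 = -1.7477
Step 2: grad_x = 2*1*1.7028 = 3.4056, grad_y = 2*4*-1.7477 = -13.9814
  x_2 = 1.7028 - 0.05*3.4056 = 1.5325
  y_2 = -1.7477 - 0.05*-13.9814 = -1.0486
Step 3: grad_x = 2*1*1.5325 = 3.065, grad_y = 2*4*-1.0486 = -8.3889
  x_3 = 1.5325 - 0.05*3.065 = 1.3793
  y_3 = -1.0486 - 0.05*-8.3889 = -0.6292
f(1.3793, -0.6292) = 1*1.3793^2 + 4*(-0.6292)^2 = 3.4858


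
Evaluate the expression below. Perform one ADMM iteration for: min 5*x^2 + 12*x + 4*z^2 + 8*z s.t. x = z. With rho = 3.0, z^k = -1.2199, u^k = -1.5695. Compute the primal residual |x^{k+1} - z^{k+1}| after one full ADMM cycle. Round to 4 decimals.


ADMM iteration with rho = 3.0, z^k = -1.2199, u^k = -1.5695
Step 1: x-update.
Minimize 5*x^2 + 12*x + (3.0/2)*(x + 1.2199 - 1.5695)^2
FOC: (2*5 + 3.0)*x = -12 + 3.0*(-1.2199 + 1.5695)
x^{k+1} = -0.8424
Step 2: z-update.
Minimize 4*z^2 + 8*z + (3.0/2)*(-0.8424 - z - 1.5695)^2
FOC: (2*4 + 3.0)*z = -8 + 3.0*(-0.8424 - 1.5695)
z^{k+1} = -1.3851
Step 3: u-update.
u^{k+1} = -1.5695 - 0.8424 + 1.3851 = -1.0268
Step 4: Primal residual = |-0.8424 + 1.3851| = 0.5427


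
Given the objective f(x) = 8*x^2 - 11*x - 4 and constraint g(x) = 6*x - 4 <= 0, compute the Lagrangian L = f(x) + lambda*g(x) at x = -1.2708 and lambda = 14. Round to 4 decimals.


Step 1: Evaluate f(x).
f(-1.2708) = 8*(-1.2708)^2 - 11*(-1.2708) - 4 = 22.8983
Step 2: Evaluate g(x).
g(-1.2708) = 6*-1.2708 - 4 = -11.6248
Step 3: Compute Lagrangian.
L = 22.8983 + 14*-11.6248 = -139.8489


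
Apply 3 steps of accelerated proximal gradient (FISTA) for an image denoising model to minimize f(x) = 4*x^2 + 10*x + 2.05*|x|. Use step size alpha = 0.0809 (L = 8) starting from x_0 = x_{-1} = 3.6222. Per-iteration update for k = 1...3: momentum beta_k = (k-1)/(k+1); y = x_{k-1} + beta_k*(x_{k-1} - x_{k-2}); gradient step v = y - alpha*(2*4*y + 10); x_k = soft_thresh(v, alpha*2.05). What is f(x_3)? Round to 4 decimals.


FISTA on f(x) = 4*x^2 + 10*x + 2.05*|x|
L = 8, alpha = 0.0809
Iteration 1: beta = 0.0, y = 3.6222 + 0.0*(3.6222 - 3.6222) = 3.6222
  grad(y) = 38.9776, v = y - alpha*grad = 0.4689
  prox(v) = soft_thresh(0.4689, 0.1658) = 0.3031
Iteration 2: beta = 0.3333, y = 0.3031 + 0.3333*(0.3031 - 3.6222) = -0.8033
  grad(y) = 3.5735, v = y - alpha*grad = -1.0924
  prox(v) = soft_thresh(-1.0924, 0.1658) = -0.9266
Iteration 3: beta = 0.5, y = -0.9266 + 0.5*(-0.9266 - 0.3031) = -1.5414
  grad(y) = -2.331, v = y - alpha*grad = -1.3528
  prox(v) = soft_thresh(-1.3528, 0.1658) = -1.187
f(x_3) = 4*(-1.187)^2 + 10*(-1.187) + 2.05*|-1.187| = -3.8008


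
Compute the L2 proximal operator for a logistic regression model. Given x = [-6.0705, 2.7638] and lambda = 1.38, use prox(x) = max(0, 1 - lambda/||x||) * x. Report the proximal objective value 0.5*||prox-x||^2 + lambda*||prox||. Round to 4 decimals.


Step 1: Compute ||x||.
||x|| = 6.67
Step 2: Compute scaling factor.
scale = max(0, 1 - 1.38/6.67) = 0.7931
Step 3: prox(x) = [-4.8145, 2.192]
||prox(x)|| = 5.29
Step 4: Proximal objective.
0.5*||prox-x||^2 = 0.9522
lambda*||prox|| = 7.3002
Total = 8.2525


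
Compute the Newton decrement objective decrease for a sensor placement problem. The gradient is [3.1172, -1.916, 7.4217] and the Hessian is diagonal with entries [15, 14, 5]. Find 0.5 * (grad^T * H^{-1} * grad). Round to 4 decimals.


Step 1: H is diagonal, so H^(-1) * g = [0.2078, -0.1369, 1.4843].
Step 2: g^T H^(-1) g = sum_i g_i^2 / H_ii
  = (3.1172)^2/15 + (-1.916)^2/14 + (7.4217)^2/5
  = 0.6478 + 0.2622 + 11.0163 = 11.9263
Step 3: Objective decrease = 0.5 * g^T H^(-1) g = 5.9632


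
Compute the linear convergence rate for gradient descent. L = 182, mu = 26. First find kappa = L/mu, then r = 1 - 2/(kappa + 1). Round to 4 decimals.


Step 1: Compute the condition number.
kappa = L/mu = 182/26 = 7.0
Step 2: Compute the convergence rate.
r = 1 - 2/(kappa + 1) = 1 - 2*mu/(L + mu) = (L - mu)/(L + mu) = 156/208 = 0.75


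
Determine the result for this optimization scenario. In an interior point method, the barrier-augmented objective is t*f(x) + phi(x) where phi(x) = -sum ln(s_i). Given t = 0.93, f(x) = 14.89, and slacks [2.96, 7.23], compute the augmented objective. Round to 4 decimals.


Step 1: Compute log-barrier.
ln values: [1.0852, 1.9782]
phi = -(1.0852 + 1.9782) = -3.0634
Step 2: Compute augmented objective.
t*f(x) = 0.93*14.89 = 13.8477
Total = 13.8477 - 3.0634 = 10.7843


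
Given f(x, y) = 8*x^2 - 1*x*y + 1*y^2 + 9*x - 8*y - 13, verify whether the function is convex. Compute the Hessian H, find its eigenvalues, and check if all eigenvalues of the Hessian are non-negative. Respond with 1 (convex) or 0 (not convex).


The Hessian of f(x,y) = 8*x^2 - 1*x*y + 1*y^2 + 9*x - 8*y - 13 is:
H = [[16, -1], [-1, 2]]
Trace = 16 + 2 = 18
Determinant = 16*2 - (-1)^2 = 31
Discriminant = (18)^2 - 4*31 = 200.0
Eigenvalues: lambda_1 = 1.9289, lambda_2 = 16.0711
The function is convex.

1


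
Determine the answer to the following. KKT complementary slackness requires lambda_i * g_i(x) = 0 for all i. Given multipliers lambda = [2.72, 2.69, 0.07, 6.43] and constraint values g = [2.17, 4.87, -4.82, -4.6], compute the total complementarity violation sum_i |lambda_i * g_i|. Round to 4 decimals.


KKT complementary slackness check:
lambda_1 * g_1 = 2.72 * 2.17 = 5.9024
lambda_2 * g_2 = 2.69 * 4.87 = 13.1003
lambda_3 * g_3 = 0.07 * -4.82 = -0.3374
lambda_4 * g_4 = 6.43 * -4.6 = -29.578
Total violation = 5.9024 + 13.1003 + 0.3374 + 29.578 = 48.9181


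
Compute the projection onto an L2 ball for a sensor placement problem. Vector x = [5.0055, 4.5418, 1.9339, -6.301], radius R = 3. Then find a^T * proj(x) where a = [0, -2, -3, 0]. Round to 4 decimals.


Step 1: Compute ||x|| (intermediates to 6 decimals).
||x|| = sqrt(5.0055^2 + 4.5418^2 + 1.9339^2 + (-6.301)^2) = 9.440633
Step 2: Project.
Since ||x|| > R, scale = R/||x|| = 3/9.440633 = 0.317775, proj(x) = scale * x
proj(x) = [1.590623, 1.44327, 0.614545, -2.0023]
Step 3: Dot product.
a^T * proj(x) = 0*1.590623 - 2*1.44327 - 3*0.614545 + 0*(-2.0023) = -4.7302


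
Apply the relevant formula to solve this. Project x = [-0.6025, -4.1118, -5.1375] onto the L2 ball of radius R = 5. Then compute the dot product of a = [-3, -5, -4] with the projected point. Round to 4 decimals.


Step 1: Compute ||x|| (intermediates to 6 decimals).
||x|| = sqrt((-0.6025)^2 + (-4.1118)^2 + (-5.1375)^2) = 6.60786
Step 2: Project.
Since ||x|| > R, scale = R/||x|| = 5/6.60786 = 0.756675, proj(x) = scale * x
proj(x) = [-0.455897, -3.111296, -3.887418]
Step 3: Dot product.
a^T * proj(x) = -3*(-0.455897) - 5*(-3.111296) - 4*(-3.887418) = 32.4738


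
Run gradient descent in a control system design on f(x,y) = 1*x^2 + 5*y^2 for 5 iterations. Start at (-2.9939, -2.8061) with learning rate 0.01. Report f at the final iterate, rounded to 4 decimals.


Gradient descent on f(x,y) = 1*x^2 + 5*y^2.
Starting point: (-2.9939, -2.8061), alpha = 0.01
Step 1: grad_x = 2*1*-2.9939 = -5.9878, grad_y = 2*5*-2.8061 = -28.061
  x_1 = -2.9939 - 0.01*-5.9878 = -2.934
  y_1 = -2.8061 - 0.01*-28.061 = -2.5255
Step 2: grad_x = 2*1*-2.934 = -5.868, grad_y = 2*5*-2.5255 = -25.2549
  x_2 = -2.934 - 0.01*-5.868 = -2.8753
  y_2 = -2.5255 - 0.01*-25.2549 = -2.2729
Step 3: grad_x = 2*1*-2.8753 = -5.7507, grad_y = 2*5*-2.2729 = -22.7294
  x_3 = -2.8753 - 0.01*-5.7507 = -2.8178
  y_3 = -2.2729 - 0.01*-22.7294 = -2.0456
Step 4: grad_x = 2*1*-2.8178 = -5.6357, grad_y = 2*5*-2.0456 = -20.4565
  x_4 = -2.8178 - 0.01*-5.6357 = -2.7615
  y_4 = -2.0456 - 0.01*-20.4565 = -1.8411
Step 5: grad_x = 2*1*-2.7615 = -5.523, grad_y = 2*5*-1.8411 = -18.4108
  x_5 = -2.7615 - 0.01*-5.523 = -2.7062
  y_5 = -1.8411 - 0.01*-18.4108 = -1.657
f(-2.7062, -1.657) = 1*(-2.7062)^2 + 5*(-1.657)^2 = 21.0516
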